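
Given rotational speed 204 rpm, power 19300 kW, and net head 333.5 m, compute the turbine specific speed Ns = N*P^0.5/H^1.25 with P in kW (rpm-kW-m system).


Ns = 204 * 19300^0.5 / 333.5^1.25 = 19.8856


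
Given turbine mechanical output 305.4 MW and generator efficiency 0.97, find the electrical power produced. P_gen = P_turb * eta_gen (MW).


P_gen = 305.4 * 0.97 = 296.2380 MW


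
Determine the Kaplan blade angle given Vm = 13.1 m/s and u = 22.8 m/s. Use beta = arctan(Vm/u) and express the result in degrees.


beta = arctan(13.1 / 22.8) = 29.8800 degrees


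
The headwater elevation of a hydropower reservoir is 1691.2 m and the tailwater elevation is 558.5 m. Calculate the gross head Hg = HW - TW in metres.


Hg = 1691.2 - 558.5 = 1132.7000 m


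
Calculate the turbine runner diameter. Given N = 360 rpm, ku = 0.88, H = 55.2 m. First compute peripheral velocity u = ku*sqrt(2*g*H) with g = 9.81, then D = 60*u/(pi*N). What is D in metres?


u = 0.88 * sqrt(2*9.81*55.2) = 28.9602 m/s
D = 60 * 28.9602 / (pi * 360) = 1.5364 m


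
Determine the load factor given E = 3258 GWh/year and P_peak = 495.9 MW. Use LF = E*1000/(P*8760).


LF = 3258 * 1000 / (495.9 * 8760) = 0.7500


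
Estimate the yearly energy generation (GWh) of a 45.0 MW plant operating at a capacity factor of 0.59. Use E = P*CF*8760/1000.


E = 45.0 * 0.59 * 8760 / 1000 = 232.5780 GWh


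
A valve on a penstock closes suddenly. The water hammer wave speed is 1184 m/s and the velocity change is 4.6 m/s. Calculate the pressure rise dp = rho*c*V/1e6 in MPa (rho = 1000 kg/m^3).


dp = 1000 * 1184 * 4.6 / 1e6 = 5.4464 MPa


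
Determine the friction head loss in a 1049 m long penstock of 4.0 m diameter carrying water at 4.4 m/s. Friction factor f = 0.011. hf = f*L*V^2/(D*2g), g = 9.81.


hf = 0.011 * 1049 * 4.4^2 / (4.0 * 2 * 9.81) = 2.8465 m


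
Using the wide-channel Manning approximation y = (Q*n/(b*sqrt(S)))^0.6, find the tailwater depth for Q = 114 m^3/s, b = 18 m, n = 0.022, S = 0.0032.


y = (114 * 0.022 / (18 * 0.0032^0.5))^0.6 = 1.7175 m


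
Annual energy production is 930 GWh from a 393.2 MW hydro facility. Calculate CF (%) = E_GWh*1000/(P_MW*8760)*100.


CF = 930 * 1000 / (393.2 * 8760) * 100 = 27.0001 %


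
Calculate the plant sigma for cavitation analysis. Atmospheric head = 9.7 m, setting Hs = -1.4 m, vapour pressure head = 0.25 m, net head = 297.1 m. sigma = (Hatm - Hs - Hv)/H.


sigma = (9.7 - (-1.4) - 0.25) / 297.1 = 0.0365


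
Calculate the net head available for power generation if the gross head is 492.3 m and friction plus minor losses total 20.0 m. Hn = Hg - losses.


Hn = 492.3 - 20.0 = 472.3000 m


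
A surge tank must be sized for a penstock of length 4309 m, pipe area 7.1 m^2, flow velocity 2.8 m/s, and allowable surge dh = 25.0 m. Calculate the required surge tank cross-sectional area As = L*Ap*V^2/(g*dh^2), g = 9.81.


As = 4309 * 7.1 * 2.8^2 / (9.81 * 25.0^2) = 39.1203 m^2


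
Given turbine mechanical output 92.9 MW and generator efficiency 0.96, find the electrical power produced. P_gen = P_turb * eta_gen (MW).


P_gen = 92.9 * 0.96 = 89.1840 MW


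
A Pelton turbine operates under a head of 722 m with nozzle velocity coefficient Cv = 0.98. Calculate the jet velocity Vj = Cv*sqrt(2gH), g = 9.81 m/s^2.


Vj = 0.98 * sqrt(2*9.81*722) = 116.6391 m/s


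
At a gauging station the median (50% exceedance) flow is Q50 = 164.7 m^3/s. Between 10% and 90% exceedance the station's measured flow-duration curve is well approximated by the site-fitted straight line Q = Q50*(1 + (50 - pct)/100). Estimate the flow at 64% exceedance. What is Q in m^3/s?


Q = 164.7 * (1 + (50 - 64)/100) = 141.6420 m^3/s


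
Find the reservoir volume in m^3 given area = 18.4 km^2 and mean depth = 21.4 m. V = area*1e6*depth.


V = 18.4 * 1e6 * 21.4 = 3.9376e+08 m^3


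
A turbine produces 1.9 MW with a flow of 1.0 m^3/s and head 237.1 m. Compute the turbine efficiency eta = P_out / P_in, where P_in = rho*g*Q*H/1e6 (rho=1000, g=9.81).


P_in = 1000 * 9.81 * 1.0 * 237.1 / 1e6 = 2.3260 MW
eta = 1.9 / 2.3260 = 0.8169


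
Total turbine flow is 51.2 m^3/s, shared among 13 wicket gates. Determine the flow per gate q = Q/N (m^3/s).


q = 51.2 / 13 = 3.9385 m^3/s


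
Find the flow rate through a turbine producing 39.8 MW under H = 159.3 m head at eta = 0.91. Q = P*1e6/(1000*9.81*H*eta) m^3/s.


Q = 39.8 * 1e6 / (1000 * 9.81 * 159.3 * 0.91) = 27.9870 m^3/s


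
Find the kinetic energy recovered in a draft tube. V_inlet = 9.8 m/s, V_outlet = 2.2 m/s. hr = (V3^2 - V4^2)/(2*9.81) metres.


hr = (9.8^2 - 2.2^2) / (2*9.81) = 4.6483 m


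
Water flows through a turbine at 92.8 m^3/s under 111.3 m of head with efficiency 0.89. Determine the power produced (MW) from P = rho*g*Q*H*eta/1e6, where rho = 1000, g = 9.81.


P = 1000 * 9.81 * 92.8 * 111.3 * 0.89 / 1e6 = 90.1783 MW


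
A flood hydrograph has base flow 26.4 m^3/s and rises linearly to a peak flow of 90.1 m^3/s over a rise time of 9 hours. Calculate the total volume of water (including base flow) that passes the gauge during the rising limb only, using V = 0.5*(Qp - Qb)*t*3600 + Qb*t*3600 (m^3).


V = 0.5*(90.1 - 26.4)*9*3600 + 26.4*9*3600 = 1.8873e+06 m^3


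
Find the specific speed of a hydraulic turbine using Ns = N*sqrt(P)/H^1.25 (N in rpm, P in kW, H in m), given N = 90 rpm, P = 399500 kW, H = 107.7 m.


Ns = 90 * 399500^0.5 / 107.7^1.25 = 163.9575


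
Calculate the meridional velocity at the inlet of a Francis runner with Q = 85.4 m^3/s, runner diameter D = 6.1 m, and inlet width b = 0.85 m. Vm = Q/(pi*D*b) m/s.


Vm = 85.4 / (pi * 6.1 * 0.85) = 5.2428 m/s


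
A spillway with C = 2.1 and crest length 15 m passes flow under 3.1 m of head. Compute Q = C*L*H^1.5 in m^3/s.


Q = 2.1 * 15 * 3.1^1.5 = 171.9306 m^3/s


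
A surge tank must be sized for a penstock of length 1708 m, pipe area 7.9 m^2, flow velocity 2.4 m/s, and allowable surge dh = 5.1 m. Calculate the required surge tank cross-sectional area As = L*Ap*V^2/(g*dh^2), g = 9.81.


As = 1708 * 7.9 * 2.4^2 / (9.81 * 5.1^2) = 304.5987 m^2


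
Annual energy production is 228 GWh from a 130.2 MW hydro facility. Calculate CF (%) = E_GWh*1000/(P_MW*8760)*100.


CF = 228 * 1000 / (130.2 * 8760) * 100 = 19.9903 %


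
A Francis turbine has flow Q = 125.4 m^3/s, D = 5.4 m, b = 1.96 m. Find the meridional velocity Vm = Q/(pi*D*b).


Vm = 125.4 / (pi * 5.4 * 1.96) = 3.7714 m/s


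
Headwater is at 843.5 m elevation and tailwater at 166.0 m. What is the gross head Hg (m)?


Hg = 843.5 - 166.0 = 677.5000 m


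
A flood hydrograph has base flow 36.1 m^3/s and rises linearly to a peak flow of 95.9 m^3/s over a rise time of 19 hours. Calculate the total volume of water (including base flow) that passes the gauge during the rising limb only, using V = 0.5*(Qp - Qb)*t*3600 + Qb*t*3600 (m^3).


V = 0.5*(95.9 - 36.1)*19*3600 + 36.1*19*3600 = 4.5144e+06 m^3


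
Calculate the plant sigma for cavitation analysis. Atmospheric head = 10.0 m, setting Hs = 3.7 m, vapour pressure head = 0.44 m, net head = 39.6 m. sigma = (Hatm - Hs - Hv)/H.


sigma = (10.0 - 3.7 - 0.44) / 39.6 = 0.1480


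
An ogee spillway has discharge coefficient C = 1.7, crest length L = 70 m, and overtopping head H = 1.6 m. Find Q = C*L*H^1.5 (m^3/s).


Q = 1.7 * 70 * 1.6^1.5 = 240.8391 m^3/s


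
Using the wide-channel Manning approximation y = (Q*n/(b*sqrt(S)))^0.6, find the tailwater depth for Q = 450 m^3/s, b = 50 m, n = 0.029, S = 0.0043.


y = (450 * 0.029 / (50 * 0.0043^0.5))^0.6 = 2.2906 m


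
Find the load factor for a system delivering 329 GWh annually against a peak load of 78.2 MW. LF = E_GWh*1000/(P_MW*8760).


LF = 329 * 1000 / (78.2 * 8760) = 0.4803


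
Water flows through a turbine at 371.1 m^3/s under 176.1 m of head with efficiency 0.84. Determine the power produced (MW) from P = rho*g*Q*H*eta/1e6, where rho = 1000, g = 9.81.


P = 1000 * 9.81 * 371.1 * 176.1 * 0.84 / 1e6 = 538.5160 MW


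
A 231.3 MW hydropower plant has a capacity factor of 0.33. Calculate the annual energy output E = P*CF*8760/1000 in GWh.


E = 231.3 * 0.33 * 8760 / 1000 = 668.6420 GWh


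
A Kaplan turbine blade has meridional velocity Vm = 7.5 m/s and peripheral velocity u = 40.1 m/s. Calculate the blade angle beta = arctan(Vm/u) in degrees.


beta = arctan(7.5 / 40.1) = 10.5938 degrees


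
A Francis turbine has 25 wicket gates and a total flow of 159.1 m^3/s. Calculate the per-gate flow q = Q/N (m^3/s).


q = 159.1 / 25 = 6.3640 m^3/s


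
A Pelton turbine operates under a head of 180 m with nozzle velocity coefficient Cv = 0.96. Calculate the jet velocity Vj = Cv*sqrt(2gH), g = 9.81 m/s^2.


Vj = 0.96 * sqrt(2*9.81*180) = 57.0502 m/s


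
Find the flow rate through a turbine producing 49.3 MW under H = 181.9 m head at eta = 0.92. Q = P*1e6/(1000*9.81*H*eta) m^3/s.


Q = 49.3 * 1e6 / (1000 * 9.81 * 181.9 * 0.92) = 30.0301 m^3/s


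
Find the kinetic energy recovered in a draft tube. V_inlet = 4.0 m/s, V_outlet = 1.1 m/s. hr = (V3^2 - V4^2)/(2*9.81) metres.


hr = (4.0^2 - 1.1^2) / (2*9.81) = 0.7538 m


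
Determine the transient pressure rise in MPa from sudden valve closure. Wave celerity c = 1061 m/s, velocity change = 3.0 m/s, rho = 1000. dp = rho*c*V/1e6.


dp = 1000 * 1061 * 3.0 / 1e6 = 3.1830 MPa


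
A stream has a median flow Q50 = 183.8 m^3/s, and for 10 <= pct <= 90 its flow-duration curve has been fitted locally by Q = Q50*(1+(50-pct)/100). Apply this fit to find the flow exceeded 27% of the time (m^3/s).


Q = 183.8 * (1 + (50 - 27)/100) = 226.0740 m^3/s


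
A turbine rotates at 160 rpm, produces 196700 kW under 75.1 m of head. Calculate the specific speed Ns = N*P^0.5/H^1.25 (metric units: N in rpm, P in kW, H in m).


Ns = 160 * 196700^0.5 / 75.1^1.25 = 320.9758


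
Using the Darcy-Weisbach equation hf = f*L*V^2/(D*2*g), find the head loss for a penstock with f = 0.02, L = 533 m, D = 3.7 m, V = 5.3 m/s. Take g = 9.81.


hf = 0.02 * 533 * 5.3^2 / (3.7 * 2 * 9.81) = 4.1249 m


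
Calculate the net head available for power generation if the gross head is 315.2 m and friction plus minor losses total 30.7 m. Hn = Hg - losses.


Hn = 315.2 - 30.7 = 284.5000 m


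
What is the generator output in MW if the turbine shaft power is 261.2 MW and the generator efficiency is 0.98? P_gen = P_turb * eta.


P_gen = 261.2 * 0.98 = 255.9760 MW


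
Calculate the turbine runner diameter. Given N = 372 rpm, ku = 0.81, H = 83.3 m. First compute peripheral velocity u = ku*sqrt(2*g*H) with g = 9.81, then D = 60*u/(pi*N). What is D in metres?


u = 0.81 * sqrt(2*9.81*83.3) = 32.7459 m/s
D = 60 * 32.7459 / (pi * 372) = 1.6812 m


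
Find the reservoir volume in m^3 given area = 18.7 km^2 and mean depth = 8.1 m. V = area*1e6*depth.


V = 18.7 * 1e6 * 8.1 = 1.5147e+08 m^3


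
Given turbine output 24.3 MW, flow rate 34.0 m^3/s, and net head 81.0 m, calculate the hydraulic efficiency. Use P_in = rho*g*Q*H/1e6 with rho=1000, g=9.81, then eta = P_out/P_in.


P_in = 1000 * 9.81 * 34.0 * 81.0 / 1e6 = 27.0167 MW
eta = 24.3 / 27.0167 = 0.8994


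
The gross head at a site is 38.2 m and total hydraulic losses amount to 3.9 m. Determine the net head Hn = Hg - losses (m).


Hn = 38.2 - 3.9 = 34.3000 m


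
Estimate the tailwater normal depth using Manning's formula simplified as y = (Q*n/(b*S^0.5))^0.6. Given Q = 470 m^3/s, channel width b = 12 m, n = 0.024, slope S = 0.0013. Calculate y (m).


y = (470 * 0.024 / (12 * 0.0013^0.5))^0.6 = 7.0745 m


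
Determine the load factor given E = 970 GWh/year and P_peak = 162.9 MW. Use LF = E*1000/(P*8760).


LF = 970 * 1000 / (162.9 * 8760) = 0.6797


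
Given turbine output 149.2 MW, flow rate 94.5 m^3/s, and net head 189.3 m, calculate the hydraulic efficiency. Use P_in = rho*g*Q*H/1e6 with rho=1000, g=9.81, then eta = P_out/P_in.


P_in = 1000 * 9.81 * 94.5 * 189.3 / 1e6 = 175.4896 MW
eta = 149.2 / 175.4896 = 0.8502


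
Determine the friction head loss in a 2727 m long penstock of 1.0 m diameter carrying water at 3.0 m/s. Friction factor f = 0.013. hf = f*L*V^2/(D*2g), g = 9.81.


hf = 0.013 * 2727 * 3.0^2 / (1.0 * 2 * 9.81) = 16.2619 m


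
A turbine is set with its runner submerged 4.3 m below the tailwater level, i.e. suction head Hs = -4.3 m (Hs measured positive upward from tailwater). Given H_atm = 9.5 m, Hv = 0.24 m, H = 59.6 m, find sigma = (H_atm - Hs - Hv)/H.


sigma = (9.5 - (-4.3) - 0.24) / 59.6 = 0.2275


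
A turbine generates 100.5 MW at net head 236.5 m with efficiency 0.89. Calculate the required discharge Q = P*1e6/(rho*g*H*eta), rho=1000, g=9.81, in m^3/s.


Q = 100.5 * 1e6 / (1000 * 9.81 * 236.5 * 0.89) = 48.6716 m^3/s


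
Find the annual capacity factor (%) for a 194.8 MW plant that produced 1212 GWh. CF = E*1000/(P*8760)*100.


CF = 1212 * 1000 / (194.8 * 8760) * 100 = 71.0247 %


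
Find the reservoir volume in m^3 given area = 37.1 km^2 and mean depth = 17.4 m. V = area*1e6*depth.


V = 37.1 * 1e6 * 17.4 = 6.4554e+08 m^3


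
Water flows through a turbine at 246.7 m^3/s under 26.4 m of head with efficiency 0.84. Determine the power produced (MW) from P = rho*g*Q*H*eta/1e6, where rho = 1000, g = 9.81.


P = 1000 * 9.81 * 246.7 * 26.4 * 0.84 / 1e6 = 53.6687 MW


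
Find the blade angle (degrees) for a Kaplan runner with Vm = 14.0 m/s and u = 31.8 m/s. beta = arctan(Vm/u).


beta = arctan(14.0 / 31.8) = 23.7616 degrees


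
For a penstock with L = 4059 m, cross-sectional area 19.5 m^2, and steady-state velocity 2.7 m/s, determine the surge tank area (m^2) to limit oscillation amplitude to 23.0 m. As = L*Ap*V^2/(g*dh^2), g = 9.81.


As = 4059 * 19.5 * 2.7^2 / (9.81 * 23.0^2) = 111.1876 m^2


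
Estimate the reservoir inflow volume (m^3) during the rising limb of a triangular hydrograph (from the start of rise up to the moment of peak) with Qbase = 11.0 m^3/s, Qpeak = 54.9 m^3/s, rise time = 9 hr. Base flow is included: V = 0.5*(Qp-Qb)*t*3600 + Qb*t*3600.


V = 0.5*(54.9 - 11.0)*9*3600 + 11.0*9*3600 = 1.0676e+06 m^3


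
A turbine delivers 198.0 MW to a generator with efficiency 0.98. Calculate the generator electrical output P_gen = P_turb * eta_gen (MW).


P_gen = 198.0 * 0.98 = 194.0400 MW


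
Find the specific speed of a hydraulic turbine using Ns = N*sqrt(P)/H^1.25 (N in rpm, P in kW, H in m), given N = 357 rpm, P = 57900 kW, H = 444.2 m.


Ns = 357 * 57900^0.5 / 444.2^1.25 = 42.1245


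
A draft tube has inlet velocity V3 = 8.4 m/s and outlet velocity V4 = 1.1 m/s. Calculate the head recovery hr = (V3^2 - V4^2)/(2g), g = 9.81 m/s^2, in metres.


hr = (8.4^2 - 1.1^2) / (2*9.81) = 3.5347 m


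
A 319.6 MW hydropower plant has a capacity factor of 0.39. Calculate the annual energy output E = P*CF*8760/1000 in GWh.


E = 319.6 * 0.39 * 8760 / 1000 = 1091.8814 GWh


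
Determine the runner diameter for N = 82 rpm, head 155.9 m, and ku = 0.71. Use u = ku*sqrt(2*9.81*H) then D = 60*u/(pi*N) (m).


u = 0.71 * sqrt(2*9.81*155.9) = 39.2673 m/s
D = 60 * 39.2673 / (pi * 82) = 9.1457 m


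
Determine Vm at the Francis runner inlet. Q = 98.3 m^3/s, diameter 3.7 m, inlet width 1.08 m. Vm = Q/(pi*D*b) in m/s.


Vm = 98.3 / (pi * 3.7 * 1.08) = 7.8303 m/s


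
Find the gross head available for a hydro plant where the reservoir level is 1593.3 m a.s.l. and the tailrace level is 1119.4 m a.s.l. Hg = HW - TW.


Hg = 1593.3 - 1119.4 = 473.9000 m


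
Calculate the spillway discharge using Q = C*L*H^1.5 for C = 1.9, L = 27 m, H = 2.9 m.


Q = 1.9 * 27 * 2.9^1.5 = 253.3462 m^3/s


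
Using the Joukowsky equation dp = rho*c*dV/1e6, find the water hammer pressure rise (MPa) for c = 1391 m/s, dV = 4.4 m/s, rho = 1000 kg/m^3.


dp = 1000 * 1391 * 4.4 / 1e6 = 6.1204 MPa


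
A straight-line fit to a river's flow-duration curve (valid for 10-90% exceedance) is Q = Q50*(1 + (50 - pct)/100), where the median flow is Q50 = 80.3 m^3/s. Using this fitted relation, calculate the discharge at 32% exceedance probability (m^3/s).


Q = 80.3 * (1 + (50 - 32)/100) = 94.7540 m^3/s


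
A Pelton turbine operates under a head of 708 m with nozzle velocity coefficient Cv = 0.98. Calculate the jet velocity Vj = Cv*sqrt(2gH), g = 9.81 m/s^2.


Vj = 0.98 * sqrt(2*9.81*708) = 115.5027 m/s


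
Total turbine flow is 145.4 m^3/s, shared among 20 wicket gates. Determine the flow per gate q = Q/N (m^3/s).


q = 145.4 / 20 = 7.2700 m^3/s


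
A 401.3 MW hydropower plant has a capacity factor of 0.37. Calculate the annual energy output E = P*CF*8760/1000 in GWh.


E = 401.3 * 0.37 * 8760 / 1000 = 1300.6936 GWh


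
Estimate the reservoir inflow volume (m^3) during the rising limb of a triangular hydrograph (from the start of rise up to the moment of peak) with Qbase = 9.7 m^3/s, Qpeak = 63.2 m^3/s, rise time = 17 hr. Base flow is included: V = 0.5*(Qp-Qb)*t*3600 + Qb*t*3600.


V = 0.5*(63.2 - 9.7)*17*3600 + 9.7*17*3600 = 2.2307e+06 m^3


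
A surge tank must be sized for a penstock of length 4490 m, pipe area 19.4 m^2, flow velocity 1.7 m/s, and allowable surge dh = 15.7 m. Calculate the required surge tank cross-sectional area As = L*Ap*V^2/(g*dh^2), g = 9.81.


As = 4490 * 19.4 * 1.7^2 / (9.81 * 15.7^2) = 104.1064 m^2


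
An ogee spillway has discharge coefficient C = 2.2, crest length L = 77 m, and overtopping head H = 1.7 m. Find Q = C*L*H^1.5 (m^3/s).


Q = 2.2 * 77 * 1.7^1.5 = 375.4800 m^3/s


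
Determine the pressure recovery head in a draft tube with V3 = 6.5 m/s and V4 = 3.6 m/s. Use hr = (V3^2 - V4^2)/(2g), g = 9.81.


hr = (6.5^2 - 3.6^2) / (2*9.81) = 1.4929 m


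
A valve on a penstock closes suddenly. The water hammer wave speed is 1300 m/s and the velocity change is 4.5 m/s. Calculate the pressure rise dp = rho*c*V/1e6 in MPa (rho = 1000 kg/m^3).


dp = 1000 * 1300 * 4.5 / 1e6 = 5.8500 MPa


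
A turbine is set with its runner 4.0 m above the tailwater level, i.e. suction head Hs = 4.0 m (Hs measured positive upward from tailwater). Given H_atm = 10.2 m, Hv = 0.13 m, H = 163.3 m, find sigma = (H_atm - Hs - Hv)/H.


sigma = (10.2 - 4.0 - 0.13) / 163.3 = 0.0372


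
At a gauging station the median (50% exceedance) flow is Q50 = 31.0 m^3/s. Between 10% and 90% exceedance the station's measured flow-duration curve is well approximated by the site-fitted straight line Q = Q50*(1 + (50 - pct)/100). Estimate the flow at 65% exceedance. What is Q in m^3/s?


Q = 31.0 * (1 + (50 - 65)/100) = 26.3500 m^3/s


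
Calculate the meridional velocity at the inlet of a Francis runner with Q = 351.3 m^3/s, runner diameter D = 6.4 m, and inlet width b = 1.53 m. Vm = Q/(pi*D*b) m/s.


Vm = 351.3 / (pi * 6.4 * 1.53) = 11.4198 m/s


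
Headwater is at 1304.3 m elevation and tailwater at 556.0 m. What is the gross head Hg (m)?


Hg = 1304.3 - 556.0 = 748.3000 m


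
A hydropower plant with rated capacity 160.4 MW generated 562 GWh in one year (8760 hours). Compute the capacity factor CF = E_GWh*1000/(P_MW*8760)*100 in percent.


CF = 562 * 1000 / (160.4 * 8760) * 100 = 39.9970 %


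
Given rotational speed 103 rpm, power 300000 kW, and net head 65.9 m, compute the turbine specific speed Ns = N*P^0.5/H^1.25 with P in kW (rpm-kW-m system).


Ns = 103 * 300000^0.5 / 65.9^1.25 = 300.4631


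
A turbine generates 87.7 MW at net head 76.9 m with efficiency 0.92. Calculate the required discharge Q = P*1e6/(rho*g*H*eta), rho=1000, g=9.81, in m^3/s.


Q = 87.7 * 1e6 / (1000 * 9.81 * 76.9 * 0.92) = 126.3620 m^3/s


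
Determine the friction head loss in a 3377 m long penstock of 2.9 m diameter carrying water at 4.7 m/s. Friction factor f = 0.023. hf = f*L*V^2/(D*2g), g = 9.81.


hf = 0.023 * 3377 * 4.7^2 / (2.9 * 2 * 9.81) = 30.1549 m


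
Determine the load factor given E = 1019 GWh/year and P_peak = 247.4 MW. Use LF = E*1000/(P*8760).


LF = 1019 * 1000 / (247.4 * 8760) = 0.4702


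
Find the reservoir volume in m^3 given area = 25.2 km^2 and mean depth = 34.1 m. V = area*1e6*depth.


V = 25.2 * 1e6 * 34.1 = 8.5932e+08 m^3


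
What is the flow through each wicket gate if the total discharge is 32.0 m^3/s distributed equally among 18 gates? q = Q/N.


q = 32.0 / 18 = 1.7778 m^3/s


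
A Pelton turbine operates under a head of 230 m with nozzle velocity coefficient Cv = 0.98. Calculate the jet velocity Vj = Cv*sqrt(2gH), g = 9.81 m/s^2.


Vj = 0.98 * sqrt(2*9.81*230) = 65.8324 m/s


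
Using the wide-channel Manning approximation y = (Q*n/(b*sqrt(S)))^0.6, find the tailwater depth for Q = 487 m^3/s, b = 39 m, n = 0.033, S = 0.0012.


y = (487 * 0.033 / (39 * 0.0012^0.5))^0.6 = 4.4181 m


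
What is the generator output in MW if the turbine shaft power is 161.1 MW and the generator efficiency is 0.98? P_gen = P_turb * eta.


P_gen = 161.1 * 0.98 = 157.8780 MW


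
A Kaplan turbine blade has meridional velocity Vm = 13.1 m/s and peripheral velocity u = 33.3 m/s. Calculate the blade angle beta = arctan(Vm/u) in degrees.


beta = arctan(13.1 / 33.3) = 21.4743 degrees


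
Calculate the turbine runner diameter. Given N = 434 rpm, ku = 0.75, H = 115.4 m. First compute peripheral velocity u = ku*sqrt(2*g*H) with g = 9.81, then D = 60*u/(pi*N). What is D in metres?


u = 0.75 * sqrt(2*9.81*115.4) = 35.6873 m/s
D = 60 * 35.6873 / (pi * 434) = 1.5705 m


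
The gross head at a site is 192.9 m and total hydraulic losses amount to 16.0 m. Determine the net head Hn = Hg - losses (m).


Hn = 192.9 - 16.0 = 176.9000 m


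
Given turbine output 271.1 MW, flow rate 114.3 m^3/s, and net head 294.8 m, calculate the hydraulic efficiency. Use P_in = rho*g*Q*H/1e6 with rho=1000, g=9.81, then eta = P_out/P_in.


P_in = 1000 * 9.81 * 114.3 * 294.8 / 1e6 = 330.5542 MW
eta = 271.1 / 330.5542 = 0.8201


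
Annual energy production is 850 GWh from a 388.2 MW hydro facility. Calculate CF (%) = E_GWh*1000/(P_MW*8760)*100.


CF = 850 * 1000 / (388.2 * 8760) * 100 = 24.9954 %


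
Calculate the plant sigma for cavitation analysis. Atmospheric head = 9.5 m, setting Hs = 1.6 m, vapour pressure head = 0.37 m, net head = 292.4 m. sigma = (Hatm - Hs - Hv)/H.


sigma = (9.5 - 1.6 - 0.37) / 292.4 = 0.0258


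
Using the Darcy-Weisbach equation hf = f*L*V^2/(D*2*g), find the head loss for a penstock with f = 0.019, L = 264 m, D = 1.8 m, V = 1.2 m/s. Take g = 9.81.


hf = 0.019 * 264 * 1.2^2 / (1.8 * 2 * 9.81) = 0.2045 m


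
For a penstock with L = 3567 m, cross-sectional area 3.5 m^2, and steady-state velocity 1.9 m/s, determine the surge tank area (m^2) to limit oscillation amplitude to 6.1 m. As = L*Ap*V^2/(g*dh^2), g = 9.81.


As = 3567 * 3.5 * 1.9^2 / (9.81 * 6.1^2) = 123.4667 m^2


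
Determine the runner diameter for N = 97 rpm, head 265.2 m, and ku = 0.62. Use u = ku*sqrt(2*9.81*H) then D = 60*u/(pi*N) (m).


u = 0.62 * sqrt(2*9.81*265.2) = 44.7227 m/s
D = 60 * 44.7227 / (pi * 97) = 8.8056 m


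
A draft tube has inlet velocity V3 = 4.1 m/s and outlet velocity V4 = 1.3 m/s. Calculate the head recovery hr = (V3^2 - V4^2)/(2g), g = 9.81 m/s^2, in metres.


hr = (4.1^2 - 1.3^2) / (2*9.81) = 0.7706 m


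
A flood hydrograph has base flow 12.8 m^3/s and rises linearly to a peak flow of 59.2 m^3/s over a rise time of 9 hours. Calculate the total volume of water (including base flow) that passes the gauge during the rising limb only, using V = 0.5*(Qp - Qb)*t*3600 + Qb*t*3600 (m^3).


V = 0.5*(59.2 - 12.8)*9*3600 + 12.8*9*3600 = 1.1664e+06 m^3


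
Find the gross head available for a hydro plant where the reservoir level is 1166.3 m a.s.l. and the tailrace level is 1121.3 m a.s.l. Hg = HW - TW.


Hg = 1166.3 - 1121.3 = 45.0000 m


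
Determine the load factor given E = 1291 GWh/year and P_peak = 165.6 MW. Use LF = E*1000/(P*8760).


LF = 1291 * 1000 / (165.6 * 8760) = 0.8899


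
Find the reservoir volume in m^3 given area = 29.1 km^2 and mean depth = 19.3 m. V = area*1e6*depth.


V = 29.1 * 1e6 * 19.3 = 5.6163e+08 m^3


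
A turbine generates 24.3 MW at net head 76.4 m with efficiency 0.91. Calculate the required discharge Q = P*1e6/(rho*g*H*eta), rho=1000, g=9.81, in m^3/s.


Q = 24.3 * 1e6 / (1000 * 9.81 * 76.4 * 0.91) = 35.6289 m^3/s


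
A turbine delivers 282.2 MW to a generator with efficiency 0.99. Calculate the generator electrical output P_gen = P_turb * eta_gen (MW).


P_gen = 282.2 * 0.99 = 279.3780 MW


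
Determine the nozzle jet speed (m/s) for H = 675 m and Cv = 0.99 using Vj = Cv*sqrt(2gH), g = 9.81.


Vj = 0.99 * sqrt(2*9.81*675) = 113.9296 m/s


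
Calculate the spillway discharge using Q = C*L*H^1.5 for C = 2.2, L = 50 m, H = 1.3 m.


Q = 2.2 * 50 * 1.3^1.5 = 163.0451 m^3/s


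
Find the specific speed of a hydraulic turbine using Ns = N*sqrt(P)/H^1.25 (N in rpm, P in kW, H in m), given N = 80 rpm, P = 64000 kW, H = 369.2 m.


Ns = 80 * 64000^0.5 / 369.2^1.25 = 12.5056


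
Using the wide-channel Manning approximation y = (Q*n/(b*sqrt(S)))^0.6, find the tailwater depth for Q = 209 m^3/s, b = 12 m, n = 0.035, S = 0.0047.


y = (209 * 0.035 / (12 * 0.0047^0.5))^0.6 = 3.7101 m


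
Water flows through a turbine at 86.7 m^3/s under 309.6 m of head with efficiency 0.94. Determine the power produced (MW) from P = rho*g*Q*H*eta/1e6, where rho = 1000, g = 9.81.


P = 1000 * 9.81 * 86.7 * 309.6 * 0.94 / 1e6 = 247.5238 MW


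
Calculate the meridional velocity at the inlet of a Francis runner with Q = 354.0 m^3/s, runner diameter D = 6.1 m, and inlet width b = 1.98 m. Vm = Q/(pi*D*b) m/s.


Vm = 354.0 / (pi * 6.1 * 1.98) = 9.3295 m/s


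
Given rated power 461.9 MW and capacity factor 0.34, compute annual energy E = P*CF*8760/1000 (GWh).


E = 461.9 * 0.34 * 8760 / 1000 = 1375.7230 GWh


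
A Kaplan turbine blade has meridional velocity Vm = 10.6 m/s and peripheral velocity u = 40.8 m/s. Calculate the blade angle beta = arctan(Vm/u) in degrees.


beta = arctan(10.6 / 40.8) = 14.5637 degrees


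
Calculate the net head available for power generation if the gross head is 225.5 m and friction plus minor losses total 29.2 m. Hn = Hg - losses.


Hn = 225.5 - 29.2 = 196.3000 m


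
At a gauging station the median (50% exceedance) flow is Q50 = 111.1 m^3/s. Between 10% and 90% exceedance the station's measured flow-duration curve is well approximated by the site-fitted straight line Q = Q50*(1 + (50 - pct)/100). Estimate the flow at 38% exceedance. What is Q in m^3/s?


Q = 111.1 * (1 + (50 - 38)/100) = 124.4320 m^3/s


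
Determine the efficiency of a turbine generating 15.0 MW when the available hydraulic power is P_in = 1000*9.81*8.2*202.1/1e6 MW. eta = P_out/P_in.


P_in = 1000 * 9.81 * 8.2 * 202.1 / 1e6 = 16.2573 MW
eta = 15.0 / 16.2573 = 0.9227


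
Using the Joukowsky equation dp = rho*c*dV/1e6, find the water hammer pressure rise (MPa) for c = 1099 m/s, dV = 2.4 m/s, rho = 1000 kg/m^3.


dp = 1000 * 1099 * 2.4 / 1e6 = 2.6376 MPa


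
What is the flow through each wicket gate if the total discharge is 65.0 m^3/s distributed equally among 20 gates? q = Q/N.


q = 65.0 / 20 = 3.2500 m^3/s


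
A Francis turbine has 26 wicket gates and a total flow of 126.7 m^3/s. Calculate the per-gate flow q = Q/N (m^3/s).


q = 126.7 / 26 = 4.8731 m^3/s


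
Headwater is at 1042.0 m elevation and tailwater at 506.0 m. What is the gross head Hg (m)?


Hg = 1042.0 - 506.0 = 536.0000 m


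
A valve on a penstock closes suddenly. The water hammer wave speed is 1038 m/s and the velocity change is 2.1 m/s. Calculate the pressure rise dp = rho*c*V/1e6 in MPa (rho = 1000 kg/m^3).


dp = 1000 * 1038 * 2.1 / 1e6 = 2.1798 MPa


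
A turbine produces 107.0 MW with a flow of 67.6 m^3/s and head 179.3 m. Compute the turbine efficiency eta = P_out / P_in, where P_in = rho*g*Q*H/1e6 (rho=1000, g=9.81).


P_in = 1000 * 9.81 * 67.6 * 179.3 / 1e6 = 118.9039 MW
eta = 107.0 / 118.9039 = 0.8999


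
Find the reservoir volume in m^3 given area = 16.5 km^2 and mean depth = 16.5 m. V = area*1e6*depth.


V = 16.5 * 1e6 * 16.5 = 2.7225e+08 m^3


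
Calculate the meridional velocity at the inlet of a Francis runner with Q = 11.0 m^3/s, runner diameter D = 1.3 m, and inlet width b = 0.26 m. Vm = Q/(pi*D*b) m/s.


Vm = 11.0 / (pi * 1.3 * 0.26) = 10.3592 m/s


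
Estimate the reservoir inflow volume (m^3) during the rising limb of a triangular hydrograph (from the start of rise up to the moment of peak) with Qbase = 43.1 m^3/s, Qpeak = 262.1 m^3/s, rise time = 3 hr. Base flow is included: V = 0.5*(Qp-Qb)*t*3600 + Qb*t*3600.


V = 0.5*(262.1 - 43.1)*3*3600 + 43.1*3*3600 = 1.6481e+06 m^3


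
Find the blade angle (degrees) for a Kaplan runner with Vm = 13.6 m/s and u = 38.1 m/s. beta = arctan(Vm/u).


beta = arctan(13.6 / 38.1) = 19.6443 degrees


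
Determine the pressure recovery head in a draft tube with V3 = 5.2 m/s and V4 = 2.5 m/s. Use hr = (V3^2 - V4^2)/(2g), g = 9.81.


hr = (5.2^2 - 2.5^2) / (2*9.81) = 1.0596 m


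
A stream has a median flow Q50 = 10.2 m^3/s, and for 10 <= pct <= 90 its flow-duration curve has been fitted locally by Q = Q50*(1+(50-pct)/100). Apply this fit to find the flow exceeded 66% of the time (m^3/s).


Q = 10.2 * (1 + (50 - 66)/100) = 8.5680 m^3/s


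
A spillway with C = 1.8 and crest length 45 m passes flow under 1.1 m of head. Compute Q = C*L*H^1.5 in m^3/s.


Q = 1.8 * 45 * 1.1^1.5 = 93.4489 m^3/s


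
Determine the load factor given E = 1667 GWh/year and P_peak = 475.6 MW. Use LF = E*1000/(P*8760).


LF = 1667 * 1000 / (475.6 * 8760) = 0.4001


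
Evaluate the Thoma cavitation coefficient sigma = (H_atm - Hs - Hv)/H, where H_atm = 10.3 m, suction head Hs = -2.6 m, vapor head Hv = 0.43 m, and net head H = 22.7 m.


sigma = (10.3 - (-2.6) - 0.43) / 22.7 = 0.5493


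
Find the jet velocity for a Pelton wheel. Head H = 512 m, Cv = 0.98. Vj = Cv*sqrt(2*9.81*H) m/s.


Vj = 0.98 * sqrt(2*9.81*512) = 98.2224 m/s


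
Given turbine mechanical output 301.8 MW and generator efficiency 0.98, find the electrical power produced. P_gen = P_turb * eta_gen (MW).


P_gen = 301.8 * 0.98 = 295.7640 MW


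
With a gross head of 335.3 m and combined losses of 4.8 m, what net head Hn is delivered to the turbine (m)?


Hn = 335.3 - 4.8 = 330.5000 m


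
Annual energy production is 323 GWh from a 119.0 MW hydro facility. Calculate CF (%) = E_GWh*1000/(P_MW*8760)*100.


CF = 323 * 1000 / (119.0 * 8760) * 100 = 30.9850 %


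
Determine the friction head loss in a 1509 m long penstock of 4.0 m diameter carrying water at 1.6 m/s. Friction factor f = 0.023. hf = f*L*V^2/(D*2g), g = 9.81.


hf = 0.023 * 1509 * 1.6^2 / (4.0 * 2 * 9.81) = 1.1321 m


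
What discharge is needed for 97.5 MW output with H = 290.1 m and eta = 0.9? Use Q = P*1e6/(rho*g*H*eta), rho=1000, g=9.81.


Q = 97.5 * 1e6 / (1000 * 9.81 * 290.1 * 0.9) = 38.0667 m^3/s


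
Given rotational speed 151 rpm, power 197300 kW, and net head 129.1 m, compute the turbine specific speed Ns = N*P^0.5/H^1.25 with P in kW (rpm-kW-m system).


Ns = 151 * 197300^0.5 / 129.1^1.25 = 154.1284


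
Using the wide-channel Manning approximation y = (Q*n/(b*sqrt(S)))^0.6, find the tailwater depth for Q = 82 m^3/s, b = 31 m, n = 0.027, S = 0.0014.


y = (82 * 0.027 / (31 * 0.0014^0.5))^0.6 = 1.4738 m


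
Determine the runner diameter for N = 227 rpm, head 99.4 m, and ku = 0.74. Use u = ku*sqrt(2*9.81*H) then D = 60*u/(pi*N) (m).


u = 0.74 * sqrt(2*9.81*99.4) = 32.6794 m/s
D = 60 * 32.6794 / (pi * 227) = 2.7495 m


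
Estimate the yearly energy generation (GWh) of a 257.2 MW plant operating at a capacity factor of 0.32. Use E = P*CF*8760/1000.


E = 257.2 * 0.32 * 8760 / 1000 = 720.9830 GWh


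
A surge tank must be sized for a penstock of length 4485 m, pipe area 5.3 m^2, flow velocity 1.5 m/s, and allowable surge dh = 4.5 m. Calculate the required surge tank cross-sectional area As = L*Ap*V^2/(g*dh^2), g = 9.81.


As = 4485 * 5.3 * 1.5^2 / (9.81 * 4.5^2) = 269.2321 m^2


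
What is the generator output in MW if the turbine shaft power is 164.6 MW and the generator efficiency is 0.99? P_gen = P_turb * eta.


P_gen = 164.6 * 0.99 = 162.9540 MW


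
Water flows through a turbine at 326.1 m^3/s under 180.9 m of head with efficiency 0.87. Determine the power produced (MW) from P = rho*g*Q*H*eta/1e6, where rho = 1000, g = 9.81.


P = 1000 * 9.81 * 326.1 * 180.9 * 0.87 / 1e6 = 503.4747 MW


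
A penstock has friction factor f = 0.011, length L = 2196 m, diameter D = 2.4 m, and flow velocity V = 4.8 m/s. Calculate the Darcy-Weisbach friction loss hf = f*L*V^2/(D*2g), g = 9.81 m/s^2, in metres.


hf = 0.011 * 2196 * 4.8^2 / (2.4 * 2 * 9.81) = 11.8194 m


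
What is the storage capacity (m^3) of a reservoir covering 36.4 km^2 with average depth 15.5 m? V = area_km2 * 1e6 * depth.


V = 36.4 * 1e6 * 15.5 = 5.6420e+08 m^3


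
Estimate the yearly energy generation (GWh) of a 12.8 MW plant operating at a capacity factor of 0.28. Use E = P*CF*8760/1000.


E = 12.8 * 0.28 * 8760 / 1000 = 31.3958 GWh


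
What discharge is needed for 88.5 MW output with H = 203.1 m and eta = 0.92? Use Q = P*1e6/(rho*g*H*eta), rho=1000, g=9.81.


Q = 88.5 * 1e6 / (1000 * 9.81 * 203.1 * 0.92) = 48.2810 m^3/s


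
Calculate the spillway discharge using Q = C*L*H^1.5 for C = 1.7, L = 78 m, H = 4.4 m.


Q = 1.7 * 78 * 4.4^1.5 = 1223.8341 m^3/s


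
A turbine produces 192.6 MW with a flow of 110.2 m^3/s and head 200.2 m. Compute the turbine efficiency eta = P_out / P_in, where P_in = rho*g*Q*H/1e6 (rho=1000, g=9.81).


P_in = 1000 * 9.81 * 110.2 * 200.2 / 1e6 = 216.4286 MW
eta = 192.6 / 216.4286 = 0.8899


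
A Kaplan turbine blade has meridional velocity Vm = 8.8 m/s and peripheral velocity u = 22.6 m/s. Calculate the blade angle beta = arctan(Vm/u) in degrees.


beta = arctan(8.8 / 22.6) = 21.2750 degrees


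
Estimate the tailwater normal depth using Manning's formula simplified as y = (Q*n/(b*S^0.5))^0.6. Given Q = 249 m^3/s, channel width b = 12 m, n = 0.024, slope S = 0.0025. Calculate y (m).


y = (249 * 0.024 / (12 * 0.0025^0.5))^0.6 = 3.9715 m


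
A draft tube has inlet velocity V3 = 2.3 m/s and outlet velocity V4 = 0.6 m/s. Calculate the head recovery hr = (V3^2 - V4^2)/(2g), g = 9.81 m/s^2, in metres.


hr = (2.3^2 - 0.6^2) / (2*9.81) = 0.2513 m


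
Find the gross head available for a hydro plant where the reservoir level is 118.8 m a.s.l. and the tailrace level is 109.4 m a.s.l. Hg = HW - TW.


Hg = 118.8 - 109.4 = 9.4000 m


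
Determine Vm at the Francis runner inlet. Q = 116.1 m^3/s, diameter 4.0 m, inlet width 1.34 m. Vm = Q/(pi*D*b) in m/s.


Vm = 116.1 / (pi * 4.0 * 1.34) = 6.8947 m/s


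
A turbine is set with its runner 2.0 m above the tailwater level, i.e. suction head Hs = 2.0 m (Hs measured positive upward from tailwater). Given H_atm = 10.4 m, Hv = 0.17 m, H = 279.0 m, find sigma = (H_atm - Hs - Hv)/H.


sigma = (10.4 - 2.0 - 0.17) / 279.0 = 0.0295


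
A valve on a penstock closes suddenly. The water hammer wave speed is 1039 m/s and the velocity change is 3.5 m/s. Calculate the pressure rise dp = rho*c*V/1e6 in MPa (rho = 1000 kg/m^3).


dp = 1000 * 1039 * 3.5 / 1e6 = 3.6365 MPa


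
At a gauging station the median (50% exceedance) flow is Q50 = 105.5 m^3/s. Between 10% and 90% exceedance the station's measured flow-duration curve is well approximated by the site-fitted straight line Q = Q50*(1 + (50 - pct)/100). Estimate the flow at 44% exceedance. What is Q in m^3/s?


Q = 105.5 * (1 + (50 - 44)/100) = 111.8300 m^3/s


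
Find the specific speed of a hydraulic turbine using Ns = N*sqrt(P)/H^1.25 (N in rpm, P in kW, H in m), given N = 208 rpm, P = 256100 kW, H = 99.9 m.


Ns = 208 * 256100^0.5 / 99.9^1.25 = 333.2815


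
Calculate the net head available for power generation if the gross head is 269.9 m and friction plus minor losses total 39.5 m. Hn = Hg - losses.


Hn = 269.9 - 39.5 = 230.4000 m


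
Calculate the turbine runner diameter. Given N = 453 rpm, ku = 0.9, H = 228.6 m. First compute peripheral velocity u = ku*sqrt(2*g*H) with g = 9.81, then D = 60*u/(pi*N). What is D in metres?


u = 0.9 * sqrt(2*9.81*228.6) = 60.2740 m/s
D = 60 * 60.2740 / (pi * 453) = 2.5412 m


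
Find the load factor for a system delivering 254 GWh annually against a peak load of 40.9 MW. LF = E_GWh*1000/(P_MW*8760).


LF = 254 * 1000 / (40.9 * 8760) = 0.7089


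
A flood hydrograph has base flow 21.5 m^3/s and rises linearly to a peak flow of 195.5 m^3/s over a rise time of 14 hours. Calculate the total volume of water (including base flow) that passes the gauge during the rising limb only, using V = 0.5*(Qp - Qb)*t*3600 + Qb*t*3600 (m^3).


V = 0.5*(195.5 - 21.5)*14*3600 + 21.5*14*3600 = 5.4684e+06 m^3


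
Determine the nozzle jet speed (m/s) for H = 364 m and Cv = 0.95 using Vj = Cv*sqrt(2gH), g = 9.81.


Vj = 0.95 * sqrt(2*9.81*364) = 80.2830 m/s


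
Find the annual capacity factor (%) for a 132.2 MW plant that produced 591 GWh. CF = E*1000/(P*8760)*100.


CF = 591 * 1000 / (132.2 * 8760) * 100 = 51.0331 %


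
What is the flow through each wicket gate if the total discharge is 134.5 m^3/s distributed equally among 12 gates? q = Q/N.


q = 134.5 / 12 = 11.2083 m^3/s


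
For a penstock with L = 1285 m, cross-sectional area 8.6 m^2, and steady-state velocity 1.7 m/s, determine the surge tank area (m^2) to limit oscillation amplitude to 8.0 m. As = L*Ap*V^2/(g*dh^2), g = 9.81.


As = 1285 * 8.6 * 1.7^2 / (9.81 * 8.0^2) = 50.8687 m^2


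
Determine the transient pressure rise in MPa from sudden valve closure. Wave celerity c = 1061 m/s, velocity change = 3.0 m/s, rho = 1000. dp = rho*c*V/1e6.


dp = 1000 * 1061 * 3.0 / 1e6 = 3.1830 MPa


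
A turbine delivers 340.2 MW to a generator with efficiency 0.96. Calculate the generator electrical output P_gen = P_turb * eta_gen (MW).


P_gen = 340.2 * 0.96 = 326.5920 MW


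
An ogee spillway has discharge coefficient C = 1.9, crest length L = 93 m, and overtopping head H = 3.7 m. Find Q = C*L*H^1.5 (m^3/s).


Q = 1.9 * 93 * 3.7^1.5 = 1257.5902 m^3/s


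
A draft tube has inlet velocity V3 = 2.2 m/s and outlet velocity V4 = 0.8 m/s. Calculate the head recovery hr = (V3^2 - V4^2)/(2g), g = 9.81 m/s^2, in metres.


hr = (2.2^2 - 0.8^2) / (2*9.81) = 0.2141 m


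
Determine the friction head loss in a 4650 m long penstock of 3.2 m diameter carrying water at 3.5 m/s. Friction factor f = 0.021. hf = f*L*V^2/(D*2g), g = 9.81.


hf = 0.021 * 4650 * 3.5^2 / (3.2 * 2 * 9.81) = 19.0528 m


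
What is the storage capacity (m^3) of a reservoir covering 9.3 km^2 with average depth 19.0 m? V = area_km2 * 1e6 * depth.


V = 9.3 * 1e6 * 19.0 = 1.7670e+08 m^3


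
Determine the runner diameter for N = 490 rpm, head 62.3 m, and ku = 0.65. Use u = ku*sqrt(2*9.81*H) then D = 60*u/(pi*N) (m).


u = 0.65 * sqrt(2*9.81*62.3) = 22.7252 m/s
D = 60 * 22.7252 / (pi * 490) = 0.8858 m


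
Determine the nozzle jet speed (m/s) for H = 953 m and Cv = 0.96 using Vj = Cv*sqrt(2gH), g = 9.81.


Vj = 0.96 * sqrt(2*9.81*953) = 131.2705 m/s


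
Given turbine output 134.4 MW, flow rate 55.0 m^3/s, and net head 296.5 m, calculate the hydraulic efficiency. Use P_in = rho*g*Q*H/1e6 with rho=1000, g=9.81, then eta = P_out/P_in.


P_in = 1000 * 9.81 * 55.0 * 296.5 / 1e6 = 159.9766 MW
eta = 134.4 / 159.9766 = 0.8401
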